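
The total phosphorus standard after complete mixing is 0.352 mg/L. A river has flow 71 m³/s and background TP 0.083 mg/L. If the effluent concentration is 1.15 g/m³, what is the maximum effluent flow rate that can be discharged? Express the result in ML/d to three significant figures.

2070 ML/d

Mass balance at complete mixing: C_std·(Q_w + Q_r) = Q_w·C_e + Q_r·C_b.
Rearranging, Q_w = Q_r·(C_std − C_b)/(C_e − C_std) = 71·(0.352 − 0.083) / (1.15 − 0.352) = 23.93 m³/s.
= 2068 ML/d.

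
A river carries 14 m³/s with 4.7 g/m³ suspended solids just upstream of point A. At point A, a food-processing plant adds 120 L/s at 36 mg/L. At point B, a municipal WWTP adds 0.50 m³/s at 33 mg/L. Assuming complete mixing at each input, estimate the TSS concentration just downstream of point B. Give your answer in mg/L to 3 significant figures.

5.92 mg/L

120 L/s = 0.12 m³/s.
After input A: C = (14·4.7 + 0.12·36) / 14.12 = 4.966 mg/L.
After input B: C = (14.12·4.966 + 0.5·33) / 14.62 = 5.925 mg/L.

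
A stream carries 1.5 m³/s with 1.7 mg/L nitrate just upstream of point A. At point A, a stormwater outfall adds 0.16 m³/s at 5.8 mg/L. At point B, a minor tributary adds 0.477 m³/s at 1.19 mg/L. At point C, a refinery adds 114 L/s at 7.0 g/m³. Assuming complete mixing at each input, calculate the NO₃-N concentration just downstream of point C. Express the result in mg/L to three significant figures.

After input A: C = (1.5·1.7 + 0.16·5.8) / 1.66 = 2.095 mg/L.
After input B: C = (1.66·2.095 + 0.477·1.19) / 2.137 = 1.893 mg/L.
114 L/s = 0.114 m³/s.
After input C: C = (2.137·1.893 + 0.114·7) / 2.251 = 2.152 mg/L.

2.15 mg/L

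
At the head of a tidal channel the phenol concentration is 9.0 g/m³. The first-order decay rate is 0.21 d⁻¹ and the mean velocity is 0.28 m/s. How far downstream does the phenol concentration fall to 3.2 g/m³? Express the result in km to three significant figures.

From C = C₀·e^(−kt), t = ln(C₀/C)/k = ln(9.0/3.2)/0.21 = 1.034/0.21 = 4.924 d.
Distance = v·t = 0.28 m/s × 4.254e+05 s = 1.191e+05 m = 119.1 km.

119 km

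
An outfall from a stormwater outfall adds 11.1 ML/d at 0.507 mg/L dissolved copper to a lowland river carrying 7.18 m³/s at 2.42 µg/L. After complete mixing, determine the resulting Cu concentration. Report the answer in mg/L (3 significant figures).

11.1 ML/d = 0.1285 m³/s.
2.42 µg/L = 0.00242 mg/L.
Flow-weighted mixing gives C = (0.1285·0.507 + 7.18·0.00242) / (0.1285 + 7.18) = 0.08251/7.308 = 0.01129 mg/L.

0.0113 mg/L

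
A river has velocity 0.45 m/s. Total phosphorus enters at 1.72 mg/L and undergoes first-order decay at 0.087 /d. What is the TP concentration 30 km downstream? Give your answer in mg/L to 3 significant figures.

1.61 mg/L

Travel time t = 30 km / 0.45 m/s = 3e+04/0.45 = 6.667e+04 s = 0.7716 d.
First-order decay: C = 1.72·exp(−0.087·0.7716) = 1.72·0.9351 = 1.608 mg/L.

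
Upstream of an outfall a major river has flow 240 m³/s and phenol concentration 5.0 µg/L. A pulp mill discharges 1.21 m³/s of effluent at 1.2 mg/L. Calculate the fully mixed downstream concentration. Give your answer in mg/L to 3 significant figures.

0.0110 mg/L

5.0 µg/L = 0.005 mg/L.
Conservation of mass across the mixing zone: C = (1.21·1.2 + 240·0.005) / (1.21 + 240) = 2.652/241.2 = 0.01099 mg/L.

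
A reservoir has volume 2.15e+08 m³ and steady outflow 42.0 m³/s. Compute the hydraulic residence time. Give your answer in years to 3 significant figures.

0.162 yr

Q = 42.0 m³/s × 3.156e+07 s/yr = 1.325e+09 m³/yr.
Hydraulic residence time τ = V/Q = 2.15e+08/1.325e+09 = 0.1622 yr.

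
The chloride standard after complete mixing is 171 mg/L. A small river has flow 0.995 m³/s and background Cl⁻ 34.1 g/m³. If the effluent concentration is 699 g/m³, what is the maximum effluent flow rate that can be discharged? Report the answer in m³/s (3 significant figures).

Mass balance at complete mixing: C_std·(Q_w + Q_r) = Q_w·C_e + Q_r·C_b.
Rearranging, Q_w = Q_r·(C_std − C_b)/(C_e − C_std) = 0.995·(171 − 34.1) / (699 − 171) = 0.258 m³/s.

0.258 m³/s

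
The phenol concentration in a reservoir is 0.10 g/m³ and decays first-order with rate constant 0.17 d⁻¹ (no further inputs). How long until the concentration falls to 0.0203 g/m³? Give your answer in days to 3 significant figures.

9.38 d

t = ln(C₀/C)/k = ln(0.10/0.0203)/0.17 = 1.595/0.17 = 9.38 d.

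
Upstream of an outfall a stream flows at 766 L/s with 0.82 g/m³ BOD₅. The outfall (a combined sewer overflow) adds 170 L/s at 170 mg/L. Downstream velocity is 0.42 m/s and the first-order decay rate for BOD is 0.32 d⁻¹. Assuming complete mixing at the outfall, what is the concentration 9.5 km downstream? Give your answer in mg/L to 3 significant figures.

29.0 mg/L

170 L/s = 0.17 m³/s.
766 L/s = 0.766 m³/s.
After complete mixing, C₀ = (0.17·170 + 0.766·0.82) / 0.936 = 31.55 mg/L.
Travel time t = 9500 m / 0.42 m/s = 2.262e+04 s = 0.2618 d.
C = 31.55·exp(−0.32·0.2618) = 31.55·0.9196 = 29.01 mg/L.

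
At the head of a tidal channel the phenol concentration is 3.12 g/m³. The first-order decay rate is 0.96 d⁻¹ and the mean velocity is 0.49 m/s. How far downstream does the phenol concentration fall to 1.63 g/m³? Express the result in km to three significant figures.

28.6 km

From C = C₀·e^(−kt), t = ln(C₀/C)/k = ln(3.12/1.63)/0.96 = 0.6493/0.96 = 0.6763 d.
Distance = v·t = 0.49 m/s × 5.843e+04 s = 2.863e+04 m = 28.63 km.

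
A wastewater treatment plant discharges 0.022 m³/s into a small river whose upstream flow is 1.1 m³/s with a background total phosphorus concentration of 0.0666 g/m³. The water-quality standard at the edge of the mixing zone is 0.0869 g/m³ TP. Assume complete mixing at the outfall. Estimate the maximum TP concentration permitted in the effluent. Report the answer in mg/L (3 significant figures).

1.10 mg/L

Mass balance: 0.0869·1.122 = 0.022·Cₑ + 1.1·0.0666.
Cₑ = (0.0975 − 0.07326) / 0.022 = 1.102 mg/L.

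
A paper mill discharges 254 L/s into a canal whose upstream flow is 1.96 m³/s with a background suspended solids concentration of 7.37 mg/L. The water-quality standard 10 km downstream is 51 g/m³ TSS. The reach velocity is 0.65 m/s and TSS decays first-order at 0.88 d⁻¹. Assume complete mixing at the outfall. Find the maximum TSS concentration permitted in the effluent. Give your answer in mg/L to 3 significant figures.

463 mg/L

254 L/s = 0.254 m³/s.
Travel time to the compliance point: t = 1e+04/0.65 = 1.538e+04 s = 0.1781 d; decay factor exp(−0.88·0.1781) = 0.855.
So the concentration just after mixing may be at most 51/0.855 = 59.65 mg/L.
Mass balance: 59.65·2.214 = 0.254·Cₑ + 1.96·7.37.
Cₑ = (132.1 − 14.45) / 0.254 = 463.1 mg/L.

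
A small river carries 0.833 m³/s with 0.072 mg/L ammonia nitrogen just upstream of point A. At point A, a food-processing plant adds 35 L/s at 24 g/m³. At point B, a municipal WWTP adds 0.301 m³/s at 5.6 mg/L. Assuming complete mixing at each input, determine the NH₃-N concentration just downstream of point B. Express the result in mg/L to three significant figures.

2.21 mg/L

35 L/s = 0.035 m³/s.
After input A: C = (0.833·0.072 + 0.035·24) / 0.868 = 1.037 mg/L.
After input B: C = (0.868·1.037 + 0.301·5.6) / 1.169 = 2.212 mg/L.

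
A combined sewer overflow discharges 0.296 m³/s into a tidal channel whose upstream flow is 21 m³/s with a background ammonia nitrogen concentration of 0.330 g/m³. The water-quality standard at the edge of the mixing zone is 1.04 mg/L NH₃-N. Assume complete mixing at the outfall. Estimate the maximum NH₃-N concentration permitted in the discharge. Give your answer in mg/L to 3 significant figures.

51.4 mg/L

Mass balance: 1.04·21.3 = 0.296·Cₑ + 21·0.33.
Cₑ = (22.15 − 6.93) / 0.296 = 51.41 mg/L.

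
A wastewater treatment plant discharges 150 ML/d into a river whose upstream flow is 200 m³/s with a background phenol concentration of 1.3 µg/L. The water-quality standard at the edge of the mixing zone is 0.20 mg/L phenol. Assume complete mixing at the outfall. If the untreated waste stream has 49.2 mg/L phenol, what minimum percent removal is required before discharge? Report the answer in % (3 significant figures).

150 ML/d = 1.736 m³/s.
1.3 µg/L = 0.0013 mg/L.
Mass balance: 0.2·201.7 = 1.736·Cₑ + 200·0.0013.
Cₑ = (40.35 − 0.26) / 1.736 = 23.09 mg/L.
Required removal = 1 − 23.09/49.2 = 53.07 %.

53.1 %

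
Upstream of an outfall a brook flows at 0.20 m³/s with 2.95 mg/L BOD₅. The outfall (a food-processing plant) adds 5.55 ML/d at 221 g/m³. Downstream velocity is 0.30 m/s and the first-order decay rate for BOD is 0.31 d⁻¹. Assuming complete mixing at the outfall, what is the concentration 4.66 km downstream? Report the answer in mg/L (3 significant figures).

5.55 ML/d = 0.06424 m³/s.
After complete mixing, C₀ = (0.06424·221 + 0.2·2.95) / 0.2642 = 55.96 mg/L.
Travel time t = 4660 m / 0.30 m/s = 1.553e+04 s = 0.1798 d.
C = 55.96·exp(−0.31·0.1798) = 55.96·0.9458 = 52.92 mg/L.

52.9 mg/L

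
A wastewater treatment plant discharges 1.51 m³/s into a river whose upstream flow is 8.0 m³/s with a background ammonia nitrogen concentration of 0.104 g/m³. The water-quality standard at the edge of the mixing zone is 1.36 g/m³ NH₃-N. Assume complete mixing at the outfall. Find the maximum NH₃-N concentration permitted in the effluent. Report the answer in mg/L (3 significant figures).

Mass balance: 1.36·9.51 = 1.51·Cₑ + 8·0.104.
Cₑ = (12.93 − 0.832) / 1.51 = 8.014 mg/L.

8.01 mg/L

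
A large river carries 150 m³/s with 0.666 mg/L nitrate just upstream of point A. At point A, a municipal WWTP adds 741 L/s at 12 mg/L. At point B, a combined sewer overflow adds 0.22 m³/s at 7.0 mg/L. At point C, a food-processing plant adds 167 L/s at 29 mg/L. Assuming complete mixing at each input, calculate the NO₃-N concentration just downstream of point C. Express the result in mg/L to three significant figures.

0.762 mg/L

741 L/s = 0.741 m³/s.
After input A: C = (150·0.666 + 0.741·12) / 150.7 = 0.7217 mg/L.
After input B: C = (150.7·0.7217 + 0.22·7) / 151 = 0.7309 mg/L.
167 L/s = 0.167 m³/s.
After input C: C = (151·0.7309 + 0.167·29) / 151.1 = 0.7621 mg/L.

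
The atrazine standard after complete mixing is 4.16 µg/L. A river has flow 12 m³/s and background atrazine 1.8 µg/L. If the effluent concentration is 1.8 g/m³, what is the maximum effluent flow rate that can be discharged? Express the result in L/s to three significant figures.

1.8 µg/L = 0.0018 mg/L.
4.16 µg/L = 0.00416 mg/L.
Mass balance at complete mixing: C_std·(Q_w + Q_r) = Q_w·C_e + Q_r·C_b.
Rearranging, Q_w = Q_r·(C_std − C_b)/(C_e − C_std) = 12·(0.00416 − 0.0018) / (1.8 − 0.00416) = 0.01577 m³/s.
= 15.77 L/s.

15.8 L/s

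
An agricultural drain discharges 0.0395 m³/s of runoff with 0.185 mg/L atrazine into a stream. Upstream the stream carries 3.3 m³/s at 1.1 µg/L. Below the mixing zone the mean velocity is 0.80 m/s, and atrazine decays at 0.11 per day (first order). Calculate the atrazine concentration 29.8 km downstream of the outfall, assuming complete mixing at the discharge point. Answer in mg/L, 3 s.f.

0.00312 mg/L

1.1 µg/L = 0.0011 mg/L.
After complete mixing, C₀ = (0.0395·0.185 + 3.3·0.0011) / 3.339 = 0.003275 mg/L.
Travel time t = 2.98e+04 m / 0.80 m/s = 3.725e+04 s = 0.4311 d.
C = 0.003275·exp(−0.11·0.4311) = 0.003275·0.9537 = 0.003123 mg/L.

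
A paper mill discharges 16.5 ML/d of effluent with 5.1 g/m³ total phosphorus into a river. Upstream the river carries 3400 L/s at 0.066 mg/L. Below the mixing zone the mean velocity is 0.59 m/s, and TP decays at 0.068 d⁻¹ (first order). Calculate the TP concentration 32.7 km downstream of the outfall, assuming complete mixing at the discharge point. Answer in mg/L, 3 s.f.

16.5 ML/d = 0.191 m³/s.
3400 L/s = 3.4 m³/s.
After complete mixing, C₀ = (0.191·5.1 + 3.4·0.066) / 3.591 = 0.3337 mg/L.
Travel time t = 3.27e+04 m / 0.59 m/s = 5.542e+04 s = 0.6415 d.
C = 0.3337·exp(−0.068·0.6415) = 0.3337·0.9573 = 0.3195 mg/L.

0.319 mg/L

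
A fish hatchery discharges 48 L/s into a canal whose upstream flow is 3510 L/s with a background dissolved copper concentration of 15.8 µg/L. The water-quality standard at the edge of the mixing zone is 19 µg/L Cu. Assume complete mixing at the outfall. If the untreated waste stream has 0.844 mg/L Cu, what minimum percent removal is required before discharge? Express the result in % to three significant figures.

48 L/s = 0.048 m³/s.
3510 L/s = 3.51 m³/s.
15.8 µg/L = 0.0158 mg/L.
19 µg/L = 0.019 mg/L.
Mass balance: 0.019·3.558 = 0.048·Cₑ + 3.51·0.0158.
Cₑ = (0.0676 − 0.05546) / 0.048 = 0.253 mg/L.
Required removal = 1 − 0.253/0.844 = 70.02 %.

70.0 %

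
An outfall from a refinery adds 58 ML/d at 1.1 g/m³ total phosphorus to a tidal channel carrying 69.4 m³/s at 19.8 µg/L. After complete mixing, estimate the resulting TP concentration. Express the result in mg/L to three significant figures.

0.0301 mg/L

58 ML/d = 0.6713 m³/s.
19.8 µg/L = 0.0198 mg/L.
Conservation of mass across the mixing zone: C = (0.6713·1.1 + 69.4·0.0198) / (0.6713 + 69.4) = 2.113/70.07 = 0.03015 mg/L.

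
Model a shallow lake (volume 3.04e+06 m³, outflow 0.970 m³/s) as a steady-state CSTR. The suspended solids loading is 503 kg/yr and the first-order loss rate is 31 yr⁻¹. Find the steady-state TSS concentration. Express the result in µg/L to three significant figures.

4.03 µg/L

Outflow Q = 0.970 m³/s × 3.156e+07 s/yr = 3.061e+07 m³/yr.
Steady-state CSTR mass balance: W = Q·C + k·V·C, so C = W/(Q + kV).
Q + kV = 3.061e+07 + 31·3.04e+06 = 1.249e+08 m³/yr.
C = 503/1.249e+08 = 4.029e-06 kg/m³ = 0.004029 mg/L = 4.029 µg/L.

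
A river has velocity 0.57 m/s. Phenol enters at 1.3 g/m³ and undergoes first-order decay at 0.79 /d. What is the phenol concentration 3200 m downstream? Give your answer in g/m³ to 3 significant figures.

1.23 g/m³

Travel time t = 3200 m / 0.57 m/s = 3200/0.57 = 5614 s = 0.06498 d.
First-order decay: C = 1.3·exp(−0.79·0.06498) = 1.3·0.95 = 1.235 g/m³.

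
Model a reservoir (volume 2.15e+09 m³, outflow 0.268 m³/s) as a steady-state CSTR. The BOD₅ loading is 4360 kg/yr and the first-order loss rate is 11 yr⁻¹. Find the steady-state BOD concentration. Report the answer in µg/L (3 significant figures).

Outflow Q = 0.268 m³/s × 3.156e+07 s/yr = 8.457e+06 m³/yr.
Steady-state CSTR mass balance: W = Q·C + k·V·C, so C = W/(Q + kV).
Q + kV = 8.457e+06 + 11·2.15e+09 = 2.366e+10 m³/yr.
C = 4360/2.366e+10 = 1.843e-07 kg/m³ = 0.0001843 mg/L = 0.1843 µg/L.

0.184 µg/L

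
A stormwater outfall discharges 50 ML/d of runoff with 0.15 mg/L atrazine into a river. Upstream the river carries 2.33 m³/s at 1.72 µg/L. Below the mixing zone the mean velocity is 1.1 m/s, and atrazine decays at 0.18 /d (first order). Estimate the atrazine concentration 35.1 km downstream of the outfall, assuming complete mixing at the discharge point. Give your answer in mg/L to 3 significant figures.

0.0292 mg/L

50 ML/d = 0.5787 m³/s.
1.72 µg/L = 0.00172 mg/L.
After complete mixing, C₀ = (0.5787·0.15 + 2.33·0.00172) / 2.909 = 0.03122 mg/L.
Travel time t = 3.51e+04 m / 1.1 m/s = 3.191e+04 s = 0.3693 d.
C = 0.03122·exp(−0.18·0.3693) = 0.03122·0.9357 = 0.02921 mg/L.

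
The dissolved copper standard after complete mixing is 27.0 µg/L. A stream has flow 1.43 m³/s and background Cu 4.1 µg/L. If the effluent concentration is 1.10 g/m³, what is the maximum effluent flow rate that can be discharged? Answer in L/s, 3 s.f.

30.5 L/s

4.1 µg/L = 0.0041 mg/L.
27.0 µg/L = 0.027 mg/L.
Mass balance at complete mixing: C_std·(Q_w + Q_r) = Q_w·C_e + Q_r·C_b.
Rearranging, Q_w = Q_r·(C_std − C_b)/(C_e − C_std) = 1.43·(0.027 − 0.0041) / (1.1 − 0.027) = 0.03052 m³/s.
= 30.52 L/s.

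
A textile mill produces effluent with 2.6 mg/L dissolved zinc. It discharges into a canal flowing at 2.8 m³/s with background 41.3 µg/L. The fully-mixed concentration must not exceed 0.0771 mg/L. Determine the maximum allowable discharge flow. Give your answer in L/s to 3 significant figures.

41.3 µg/L = 0.0413 mg/L.
Mass balance at complete mixing: C_std·(Q_w + Q_r) = Q_w·C_e + Q_r·C_b.
Rearranging, Q_w = Q_r·(C_std − C_b)/(C_e − C_std) = 2.8·(0.0771 − 0.0413) / (2.6 − 0.0771) = 0.03973 m³/s.
= 39.73 L/s.

39.7 L/s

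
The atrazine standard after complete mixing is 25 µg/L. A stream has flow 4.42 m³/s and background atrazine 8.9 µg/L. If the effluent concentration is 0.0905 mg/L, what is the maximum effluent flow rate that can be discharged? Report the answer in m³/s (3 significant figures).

1.09 m³/s

8.9 µg/L = 0.0089 mg/L.
25 µg/L = 0.025 mg/L.
Mass balance at complete mixing: C_std·(Q_w + Q_r) = Q_w·C_e + Q_r·C_b.
Rearranging, Q_w = Q_r·(C_std − C_b)/(C_e − C_std) = 4.42·(0.025 − 0.0089) / (0.0905 − 0.025) = 1.086 m³/s.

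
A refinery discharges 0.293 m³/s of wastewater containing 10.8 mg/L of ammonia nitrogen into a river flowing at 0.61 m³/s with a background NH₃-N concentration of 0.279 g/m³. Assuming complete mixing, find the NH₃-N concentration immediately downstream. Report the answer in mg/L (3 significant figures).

Flow-weighted mixing gives C = (0.293·10.8 + 0.61·0.279) / (0.293 + 0.61) = 3.335/0.903 = 3.693 mg/L.

3.69 mg/L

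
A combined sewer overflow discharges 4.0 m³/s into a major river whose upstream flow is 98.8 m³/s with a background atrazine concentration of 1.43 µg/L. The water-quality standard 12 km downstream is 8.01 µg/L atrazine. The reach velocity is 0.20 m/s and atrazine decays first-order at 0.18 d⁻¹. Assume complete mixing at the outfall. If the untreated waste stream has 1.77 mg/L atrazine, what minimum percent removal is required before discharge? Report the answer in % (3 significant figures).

1.43 µg/L = 0.00143 mg/L.
8.01 µg/L = 0.00801 mg/L.
Travel time to the compliance point: t = 1.2e+04/0.20 = 6e+04 s = 0.6944 d; decay factor exp(−0.18·0.6944) = 0.8825.
So the concentration just after mixing may be at most 0.00801/0.8825 = 0.009077 mg/L.
Mass balance: 0.009077·102.8 = 4·Cₑ + 98.8·0.00143.
Cₑ = (0.9331 − 0.1413) / 4 = 0.1979 mg/L.
Required removal = 1 − 0.1979/1.77 = 88.82 %.

88.8 %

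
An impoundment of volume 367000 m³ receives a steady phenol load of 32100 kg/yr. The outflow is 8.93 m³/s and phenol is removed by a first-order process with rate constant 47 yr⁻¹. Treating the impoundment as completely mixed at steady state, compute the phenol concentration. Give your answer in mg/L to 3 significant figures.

Outflow Q = 8.93 m³/s × 3.156e+07 s/yr = 2.818e+08 m³/yr.
Steady-state CSTR mass balance: W = Q·C + k·V·C, so C = W/(Q + kV).
Q + kV = 2.818e+08 + 47·367000 = 2.991e+08 m³/yr.
C = 32100/2.991e+08 = 0.0001073 kg/m³ = 0.1073 mg/L.

0.107 mg/L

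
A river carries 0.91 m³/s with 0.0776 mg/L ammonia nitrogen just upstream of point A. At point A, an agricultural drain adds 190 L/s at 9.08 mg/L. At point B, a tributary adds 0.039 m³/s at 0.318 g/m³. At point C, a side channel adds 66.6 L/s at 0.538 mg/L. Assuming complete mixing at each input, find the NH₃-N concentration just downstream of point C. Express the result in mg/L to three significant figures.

1.53 mg/L

190 L/s = 0.19 m³/s.
After input A: C = (0.91·0.0776 + 0.19·9.08) / 1.1 = 1.633 mg/L.
After input B: C = (1.1·1.633 + 0.039·0.318) / 1.139 = 1.588 mg/L.
66.6 L/s = 0.0666 m³/s.
After input C: C = (1.139·1.588 + 0.0666·0.538) / 1.206 = 1.53 mg/L.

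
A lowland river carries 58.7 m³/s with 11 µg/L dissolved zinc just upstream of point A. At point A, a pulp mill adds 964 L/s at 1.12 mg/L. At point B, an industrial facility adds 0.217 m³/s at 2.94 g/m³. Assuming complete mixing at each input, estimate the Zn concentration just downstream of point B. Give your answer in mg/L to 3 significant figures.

11 µg/L = 0.011 mg/L.
964 L/s = 0.964 m³/s.
After input A: C = (58.7·0.011 + 0.964·1.12) / 59.66 = 0.02892 mg/L.
After input B: C = (59.66·0.02892 + 0.217·2.94) / 59.88 = 0.03947 mg/L.

0.0395 mg/L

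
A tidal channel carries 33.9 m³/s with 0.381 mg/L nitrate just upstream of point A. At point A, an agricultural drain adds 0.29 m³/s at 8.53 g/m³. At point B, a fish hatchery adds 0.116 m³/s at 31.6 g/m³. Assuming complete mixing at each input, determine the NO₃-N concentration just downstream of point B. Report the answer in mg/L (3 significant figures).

After input A: C = (33.9·0.381 + 0.29·8.53) / 34.19 = 0.4501 mg/L.
After input B: C = (34.19·0.4501 + 0.116·31.6) / 34.31 = 0.5554 mg/L.

0.555 mg/L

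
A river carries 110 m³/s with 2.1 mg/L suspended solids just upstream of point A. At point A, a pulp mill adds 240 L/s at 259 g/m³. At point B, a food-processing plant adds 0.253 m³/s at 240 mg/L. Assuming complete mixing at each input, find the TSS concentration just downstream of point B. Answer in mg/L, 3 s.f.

3.20 mg/L

240 L/s = 0.24 m³/s.
After input A: C = (110·2.1 + 0.24·259) / 110.2 = 2.659 mg/L.
After input B: C = (110.2·2.659 + 0.253·240) / 110.5 = 3.203 mg/L.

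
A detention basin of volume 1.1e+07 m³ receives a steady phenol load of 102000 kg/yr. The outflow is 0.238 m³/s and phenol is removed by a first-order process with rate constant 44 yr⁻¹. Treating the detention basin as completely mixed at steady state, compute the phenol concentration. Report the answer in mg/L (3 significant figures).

0.208 mg/L

Outflow Q = 0.238 m³/s × 3.156e+07 s/yr = 7.511e+06 m³/yr.
Steady-state CSTR mass balance: W = Q·C + k·V·C, so C = W/(Q + kV).
Q + kV = 7.511e+06 + 44·1.1e+07 = 4.915e+08 m³/yr.
C = 102000/4.915e+08 = 0.0002075 kg/m³ = 0.2075 mg/L.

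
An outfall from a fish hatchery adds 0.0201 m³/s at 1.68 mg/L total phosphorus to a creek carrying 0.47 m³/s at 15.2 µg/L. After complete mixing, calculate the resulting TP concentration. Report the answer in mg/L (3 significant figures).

0.0835 mg/L

15.2 µg/L = 0.0152 mg/L.
Flow-weighted mixing gives C = (0.0201·1.68 + 0.47·0.0152) / (0.0201 + 0.47) = 0.04091/0.4901 = 0.08348 mg/L.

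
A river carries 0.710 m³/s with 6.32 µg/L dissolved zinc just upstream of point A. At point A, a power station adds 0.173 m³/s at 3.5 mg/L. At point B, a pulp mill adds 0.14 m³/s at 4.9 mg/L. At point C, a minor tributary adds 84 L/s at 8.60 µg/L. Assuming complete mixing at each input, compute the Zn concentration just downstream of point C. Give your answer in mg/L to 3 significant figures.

6.32 µg/L = 0.00632 mg/L.
After input A: C = (0.71·0.00632 + 0.173·3.5) / 0.883 = 0.6908 mg/L.
After input B: C = (0.883·0.6908 + 0.14·4.9) / 1.023 = 1.267 mg/L.
84 L/s = 0.084 m³/s.
8.60 µg/L = 0.0086 mg/L.
After input C: C = (1.023·1.267 + 0.084·0.0086) / 1.107 = 1.171 mg/L.

1.17 mg/L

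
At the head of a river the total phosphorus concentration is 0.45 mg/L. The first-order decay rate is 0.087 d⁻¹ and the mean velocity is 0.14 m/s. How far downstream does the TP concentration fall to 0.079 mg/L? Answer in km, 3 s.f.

242 km

From C = C₀·e^(−kt), t = ln(C₀/C)/k = ln(0.45/0.079)/0.087 = 1.74/0.087 = 20 d.
Distance = v·t = 0.14 m/s × 1.728e+06 s = 2.419e+05 m = 241.9 km.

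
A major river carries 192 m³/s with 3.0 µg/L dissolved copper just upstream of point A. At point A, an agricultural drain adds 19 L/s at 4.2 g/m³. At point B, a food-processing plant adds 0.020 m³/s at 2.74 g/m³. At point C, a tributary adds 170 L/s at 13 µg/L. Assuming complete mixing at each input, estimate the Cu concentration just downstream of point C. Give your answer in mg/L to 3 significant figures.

0.00371 mg/L

3.0 µg/L = 0.003 mg/L.
19 L/s = 0.019 m³/s.
After input A: C = (192·0.003 + 0.019·4.2) / 192 = 0.003415 mg/L.
After input B: C = (192·0.003415 + 0.02·2.74) / 192 = 0.0037 mg/L.
170 L/s = 0.17 m³/s.
13 µg/L = 0.013 mg/L.
After input C: C = (192·0.0037 + 0.17·0.013) / 192.2 = 0.003709 mg/L.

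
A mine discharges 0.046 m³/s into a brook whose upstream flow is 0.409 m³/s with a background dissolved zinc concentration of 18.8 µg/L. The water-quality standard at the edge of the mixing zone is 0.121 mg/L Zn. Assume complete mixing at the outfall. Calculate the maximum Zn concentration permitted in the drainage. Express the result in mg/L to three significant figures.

1.03 mg/L

18.8 µg/L = 0.0188 mg/L.
Mass balance: 0.121·0.455 = 0.046·Cₑ + 0.409·0.0188.
Cₑ = (0.05505 − 0.007689) / 0.046 = 1.03 mg/L.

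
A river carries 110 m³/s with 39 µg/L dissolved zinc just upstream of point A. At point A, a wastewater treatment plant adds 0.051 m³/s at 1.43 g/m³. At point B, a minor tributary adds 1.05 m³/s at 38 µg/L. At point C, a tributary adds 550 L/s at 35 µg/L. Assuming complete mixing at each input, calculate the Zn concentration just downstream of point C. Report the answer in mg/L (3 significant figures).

39 µg/L = 0.039 mg/L.
After input A: C = (110·0.039 + 0.051·1.43) / 110.1 = 0.03964 mg/L.
38 µg/L = 0.038 mg/L.
After input B: C = (110.1·0.03964 + 1.05·0.038) / 111.1 = 0.03963 mg/L.
550 L/s = 0.55 m³/s.
35 µg/L = 0.035 mg/L.
After input C: C = (111.1·0.03963 + 0.55·0.035) / 111.7 = 0.03961 mg/L.

0.0396 mg/L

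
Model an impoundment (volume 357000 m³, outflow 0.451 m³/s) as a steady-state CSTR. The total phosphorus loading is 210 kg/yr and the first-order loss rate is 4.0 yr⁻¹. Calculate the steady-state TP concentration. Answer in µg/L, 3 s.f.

Outflow Q = 0.451 m³/s × 3.156e+07 s/yr = 1.423e+07 m³/yr.
Steady-state CSTR mass balance: W = Q·C + k·V·C, so C = W/(Q + kV).
Q + kV = 1.423e+07 + 4.0·357000 = 1.566e+07 m³/yr.
C = 210/1.566e+07 = 1.341e-05 kg/m³ = 0.01341 mg/L = 13.41 µg/L.

13.4 µg/L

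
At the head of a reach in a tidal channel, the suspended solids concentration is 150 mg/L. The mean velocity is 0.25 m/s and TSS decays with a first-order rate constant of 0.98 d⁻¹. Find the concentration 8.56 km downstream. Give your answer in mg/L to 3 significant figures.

Travel time t = 8.56 km / 0.25 m/s = 8560/0.25 = 3.424e+04 s = 0.3963 d.
First-order decay: C = 150·exp(−0.98·0.3963) = 150·0.6782 = 101.7 mg/L.

102 mg/L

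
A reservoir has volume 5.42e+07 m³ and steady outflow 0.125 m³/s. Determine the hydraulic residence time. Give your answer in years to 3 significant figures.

13.7 yr

Q = 0.125 m³/s × 3.156e+07 s/yr = 3.945e+06 m³/yr.
Hydraulic residence time τ = V/Q = 5.42e+07/3.945e+06 = 13.74 yr.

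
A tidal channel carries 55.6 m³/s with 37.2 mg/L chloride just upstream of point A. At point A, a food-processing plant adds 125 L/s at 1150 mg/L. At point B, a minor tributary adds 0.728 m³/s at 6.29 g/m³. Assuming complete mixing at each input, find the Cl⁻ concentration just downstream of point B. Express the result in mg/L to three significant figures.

125 L/s = 0.125 m³/s.
After input A: C = (55.6·37.2 + 0.125·1150) / 55.73 = 39.7 mg/L.
After input B: C = (55.73·39.7 + 0.728·6.29) / 56.45 = 39.27 mg/L.

39.3 mg/L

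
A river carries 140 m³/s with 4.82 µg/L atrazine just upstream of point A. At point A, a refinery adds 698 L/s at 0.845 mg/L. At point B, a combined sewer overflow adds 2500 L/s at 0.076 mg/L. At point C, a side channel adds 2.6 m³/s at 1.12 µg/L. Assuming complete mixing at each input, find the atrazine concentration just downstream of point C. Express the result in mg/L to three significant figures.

0.0100 mg/L

4.82 µg/L = 0.00482 mg/L.
698 L/s = 0.698 m³/s.
After input A: C = (140·0.00482 + 0.698·0.845) / 140.7 = 0.008988 mg/L.
2500 L/s = 2.5 m³/s.
After input B: C = (140.7·0.008988 + 2.5·0.076) / 143.2 = 0.01016 mg/L.
1.12 µg/L = 0.00112 mg/L.
After input C: C = (143.2·0.01016 + 2.6·0.00112) / 145.8 = 0.009997 mg/L.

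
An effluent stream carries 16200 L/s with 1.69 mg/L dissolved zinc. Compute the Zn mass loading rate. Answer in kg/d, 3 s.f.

2370 kg/d

16200 L/s = 16.2 m³/s.
Mass flux = Q·C = 16.2 m³/s × 1.69 g/m³ = 27.38 g/s.
= 27.38 g/s × 86.4 = 2365 kg/d.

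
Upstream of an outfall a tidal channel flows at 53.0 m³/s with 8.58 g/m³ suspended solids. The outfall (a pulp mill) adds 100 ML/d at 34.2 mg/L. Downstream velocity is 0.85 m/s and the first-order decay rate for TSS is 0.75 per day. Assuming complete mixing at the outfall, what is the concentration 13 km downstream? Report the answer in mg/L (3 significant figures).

100 ML/d = 1.157 m³/s.
After complete mixing, C₀ = (1.157·34.2 + 53·8.58) / 54.16 = 9.128 mg/L.
Travel time t = 1.3e+04 m / 0.85 m/s = 1.529e+04 s = 0.177 d.
C = 9.128·exp(−0.75·0.177) = 9.128·0.8757 = 7.993 mg/L.

7.99 mg/L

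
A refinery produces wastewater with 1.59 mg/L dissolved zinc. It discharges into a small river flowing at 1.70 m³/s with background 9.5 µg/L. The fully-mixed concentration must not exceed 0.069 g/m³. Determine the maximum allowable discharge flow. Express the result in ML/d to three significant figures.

5.75 ML/d

9.5 µg/L = 0.0095 mg/L.
Mass balance at complete mixing: C_std·(Q_w + Q_r) = Q_w·C_e + Q_r·C_b.
Rearranging, Q_w = Q_r·(C_std − C_b)/(C_e − C_std) = 1.70·(0.069 − 0.0095) / (1.59 − 0.069) = 0.0665 m³/s.
= 5.746 ML/d.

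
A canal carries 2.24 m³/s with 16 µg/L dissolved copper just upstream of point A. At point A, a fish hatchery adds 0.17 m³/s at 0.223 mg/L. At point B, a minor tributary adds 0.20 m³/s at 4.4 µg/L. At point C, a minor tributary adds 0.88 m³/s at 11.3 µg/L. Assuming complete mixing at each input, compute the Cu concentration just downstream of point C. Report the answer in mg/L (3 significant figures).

0.0242 mg/L

16 µg/L = 0.016 mg/L.
After input A: C = (2.24·0.016 + 0.17·0.223) / 2.41 = 0.0306 mg/L.
4.4 µg/L = 0.0044 mg/L.
After input B: C = (2.41·0.0306 + 0.2·0.0044) / 2.61 = 0.02859 mg/L.
11.3 µg/L = 0.0113 mg/L.
After input C: C = (2.61·0.02859 + 0.88·0.0113) / 3.49 = 0.02423 mg/L.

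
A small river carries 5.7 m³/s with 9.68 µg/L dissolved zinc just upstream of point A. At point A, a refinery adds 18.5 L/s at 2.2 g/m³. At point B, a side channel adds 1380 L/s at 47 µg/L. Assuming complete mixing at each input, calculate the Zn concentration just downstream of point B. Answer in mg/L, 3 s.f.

0.0226 mg/L

9.68 µg/L = 0.00968 mg/L.
18.5 L/s = 0.0185 m³/s.
After input A: C = (5.7·0.00968 + 0.0185·2.2) / 5.719 = 0.01677 mg/L.
1380 L/s = 1.38 m³/s.
47 µg/L = 0.047 mg/L.
After input B: C = (5.719·0.01677 + 1.38·0.047) / 7.099 = 0.02264 mg/L.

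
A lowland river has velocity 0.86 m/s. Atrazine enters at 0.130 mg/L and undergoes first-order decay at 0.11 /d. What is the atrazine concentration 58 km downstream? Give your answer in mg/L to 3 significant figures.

0.119 mg/L

Travel time t = 58 km / 0.86 m/s = 5.8e+04/0.86 = 6.744e+04 s = 0.7806 d.
First-order decay: C = 0.130·exp(−0.11·0.7806) = 0.130·0.9177 = 0.1193 mg/L.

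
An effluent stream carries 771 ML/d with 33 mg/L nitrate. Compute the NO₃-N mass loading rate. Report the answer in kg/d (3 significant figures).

771 ML/d = 8.924 m³/s.
Mass flux = Q·C = 8.924 m³/s × 33 g/m³ = 294.5 g/s.
= 294.5 g/s × 86.4 = 2.544e+04 kg/d.

25400 kg/d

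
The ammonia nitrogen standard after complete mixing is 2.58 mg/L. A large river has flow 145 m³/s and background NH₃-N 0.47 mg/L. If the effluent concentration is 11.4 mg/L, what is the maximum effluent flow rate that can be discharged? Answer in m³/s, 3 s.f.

Mass balance at complete mixing: C_std·(Q_w + Q_r) = Q_w·C_e + Q_r·C_b.
Rearranging, Q_w = Q_r·(C_std − C_b)/(C_e − C_std) = 145·(2.58 − 0.47) / (11.4 − 2.58) = 34.69 m³/s.

34.7 m³/s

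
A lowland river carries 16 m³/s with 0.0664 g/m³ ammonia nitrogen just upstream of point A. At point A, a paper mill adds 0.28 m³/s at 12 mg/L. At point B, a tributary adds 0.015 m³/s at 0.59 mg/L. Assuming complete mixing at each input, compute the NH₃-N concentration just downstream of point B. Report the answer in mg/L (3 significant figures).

After input A: C = (16·0.0664 + 0.28·12) / 16.28 = 0.2716 mg/L.
After input B: C = (16.28·0.2716 + 0.015·0.59) / 16.3 = 0.2719 mg/L.

0.272 mg/L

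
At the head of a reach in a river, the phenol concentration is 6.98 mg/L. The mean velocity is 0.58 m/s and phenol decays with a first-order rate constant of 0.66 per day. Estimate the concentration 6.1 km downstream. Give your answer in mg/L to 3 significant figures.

Travel time t = 6.1 km / 0.58 m/s = 6100/0.58 = 1.052e+04 s = 0.1217 d.
First-order decay: C = 6.98·exp(−0.66·0.1217) = 6.98·0.9228 = 6.441 mg/L.

6.44 mg/L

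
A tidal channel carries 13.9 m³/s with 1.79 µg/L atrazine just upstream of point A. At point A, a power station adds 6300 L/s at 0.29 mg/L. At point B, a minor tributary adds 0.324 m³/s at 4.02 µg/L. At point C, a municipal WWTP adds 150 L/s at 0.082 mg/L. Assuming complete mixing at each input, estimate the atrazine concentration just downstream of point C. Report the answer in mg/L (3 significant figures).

1.79 µg/L = 0.00179 mg/L.
6300 L/s = 6.3 m³/s.
After input A: C = (13.9·0.00179 + 6.3·0.29) / 20.2 = 0.09168 mg/L.
4.02 µg/L = 0.00402 mg/L.
After input B: C = (20.2·0.09168 + 0.324·0.00402) / 20.52 = 0.09029 mg/L.
150 L/s = 0.15 m³/s.
After input C: C = (20.52·0.09029 + 0.15·0.082) / 20.67 = 0.09023 mg/L.

0.0902 mg/L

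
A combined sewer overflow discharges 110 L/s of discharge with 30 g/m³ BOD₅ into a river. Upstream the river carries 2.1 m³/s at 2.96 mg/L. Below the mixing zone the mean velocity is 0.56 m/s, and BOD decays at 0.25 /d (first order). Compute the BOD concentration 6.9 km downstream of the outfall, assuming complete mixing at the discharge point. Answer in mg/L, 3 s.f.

4.16 mg/L

110 L/s = 0.11 m³/s.
After complete mixing, C₀ = (0.11·30 + 2.1·2.96) / 2.21 = 4.306 mg/L.
Travel time t = 6900 m / 0.56 m/s = 1.232e+04 s = 0.1426 d.
C = 4.306·exp(−0.25·0.1426) = 4.306·0.965 = 4.155 mg/L.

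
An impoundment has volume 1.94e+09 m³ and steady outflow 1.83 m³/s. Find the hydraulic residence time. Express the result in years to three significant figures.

Q = 1.83 m³/s × 3.156e+07 s/yr = 5.775e+07 m³/yr.
Hydraulic residence time τ = V/Q = 1.94e+09/5.775e+07 = 33.59 yr.

33.6 yr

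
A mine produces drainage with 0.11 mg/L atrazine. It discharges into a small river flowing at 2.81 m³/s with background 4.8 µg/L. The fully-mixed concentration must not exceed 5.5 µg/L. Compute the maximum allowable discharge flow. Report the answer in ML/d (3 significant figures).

1.63 ML/d

4.8 µg/L = 0.0048 mg/L.
5.5 µg/L = 0.0055 mg/L.
Mass balance at complete mixing: C_std·(Q_w + Q_r) = Q_w·C_e + Q_r·C_b.
Rearranging, Q_w = Q_r·(C_std − C_b)/(C_e − C_std) = 2.81·(0.0055 − 0.0048) / (0.11 − 0.0055) = 0.01882 m³/s.
= 1.626 ML/d.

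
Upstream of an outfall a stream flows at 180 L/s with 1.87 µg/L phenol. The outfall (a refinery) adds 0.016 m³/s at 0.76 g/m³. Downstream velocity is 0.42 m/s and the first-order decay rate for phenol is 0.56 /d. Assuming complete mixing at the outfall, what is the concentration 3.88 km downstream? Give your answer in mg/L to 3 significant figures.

180 L/s = 0.18 m³/s.
1.87 µg/L = 0.00187 mg/L.
After complete mixing, C₀ = (0.016·0.76 + 0.18·0.00187) / 0.196 = 0.06376 mg/L.
Travel time t = 3880 m / 0.42 m/s = 9238 s = 0.1069 d.
C = 0.06376·exp(−0.56·0.1069) = 0.06376·0.9419 = 0.06005 mg/L.

0.0601 mg/L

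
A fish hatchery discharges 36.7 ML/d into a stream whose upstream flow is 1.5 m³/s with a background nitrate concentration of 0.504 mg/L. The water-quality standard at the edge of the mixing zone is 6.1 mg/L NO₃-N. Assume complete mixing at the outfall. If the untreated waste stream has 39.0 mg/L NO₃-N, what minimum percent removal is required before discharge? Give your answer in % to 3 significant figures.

33.7 %

36.7 ML/d = 0.4248 m³/s.
Mass balance: 6.1·1.925 = 0.4248·Cₑ + 1.5·0.504.
Cₑ = (11.74 − 0.756) / 0.4248 = 25.86 mg/L.
Required removal = 1 − 25.86/39.0 = 33.69 %.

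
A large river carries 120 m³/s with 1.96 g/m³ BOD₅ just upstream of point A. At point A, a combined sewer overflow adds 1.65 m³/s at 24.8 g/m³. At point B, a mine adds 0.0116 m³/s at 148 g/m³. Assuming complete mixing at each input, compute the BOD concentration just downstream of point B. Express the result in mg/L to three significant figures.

After input A: C = (120·1.96 + 1.65·24.8) / 121.7 = 2.27 mg/L.
After input B: C = (121.7·2.27 + 0.0116·148) / 121.7 = 2.284 mg/L.

2.28 mg/L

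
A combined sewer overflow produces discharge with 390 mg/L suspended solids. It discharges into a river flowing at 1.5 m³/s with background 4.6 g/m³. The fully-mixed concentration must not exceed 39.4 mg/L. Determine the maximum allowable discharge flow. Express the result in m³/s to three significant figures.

0.149 m³/s

Mass balance at complete mixing: C_std·(Q_w + Q_r) = Q_w·C_e + Q_r·C_b.
Rearranging, Q_w = Q_r·(C_std − C_b)/(C_e − C_std) = 1.5·(39.4 − 4.6) / (390 − 39.4) = 0.1489 m³/s.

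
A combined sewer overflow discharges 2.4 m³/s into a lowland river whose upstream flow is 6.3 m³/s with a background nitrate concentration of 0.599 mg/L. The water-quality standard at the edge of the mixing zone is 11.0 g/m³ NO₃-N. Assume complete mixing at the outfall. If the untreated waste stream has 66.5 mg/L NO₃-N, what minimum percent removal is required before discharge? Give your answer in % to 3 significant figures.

Mass balance: 11·8.7 = 2.4·Cₑ + 6.3·0.599.
Cₑ = (95.7 − 3.774) / 2.4 = 38.3 mg/L.
Required removal = 1 − 38.3/66.5 = 42.4 %.

42.4 %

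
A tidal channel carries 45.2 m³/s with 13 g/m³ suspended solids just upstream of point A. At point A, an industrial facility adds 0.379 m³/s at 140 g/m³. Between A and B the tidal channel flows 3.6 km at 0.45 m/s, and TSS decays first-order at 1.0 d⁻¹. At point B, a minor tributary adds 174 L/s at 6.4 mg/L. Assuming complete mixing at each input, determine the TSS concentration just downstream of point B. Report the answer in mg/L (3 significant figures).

12.8 mg/L

After input A: C = (45.2·13 + 0.379·140) / 45.58 = 14.06 mg/L.
Over the 3.6 km reach to input B (t = 8000 s = 0.09259 d), decay gives C = 14.06·exp(−1.0·0.09259) = 12.81 mg/L.
174 L/s = 0.174 m³/s.
After input B: C = (45.58·12.81 + 0.174·6.4) / 45.75 = 12.79 mg/L.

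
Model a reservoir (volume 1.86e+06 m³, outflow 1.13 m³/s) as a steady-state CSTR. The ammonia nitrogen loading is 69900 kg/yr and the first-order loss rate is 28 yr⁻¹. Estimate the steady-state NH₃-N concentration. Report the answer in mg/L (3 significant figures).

Outflow Q = 1.13 m³/s × 3.156e+07 s/yr = 3.566e+07 m³/yr.
Steady-state CSTR mass balance: W = Q·C + k·V·C, so C = W/(Q + kV).
Q + kV = 3.566e+07 + 28·1.86e+06 = 8.774e+07 m³/yr.
C = 69900/8.774e+07 = 0.0007967 kg/m³ = 0.7967 mg/L.

0.797 mg/L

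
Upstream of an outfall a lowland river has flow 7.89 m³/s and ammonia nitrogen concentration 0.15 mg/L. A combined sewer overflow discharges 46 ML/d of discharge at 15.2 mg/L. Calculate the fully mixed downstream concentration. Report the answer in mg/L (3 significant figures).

46 ML/d = 0.5324 m³/s.
Conservation of mass across the mixing zone: C = (0.5324·15.2 + 7.89·0.15) / (0.5324 + 7.89) = 9.276/8.422 = 1.101 mg/L.

1.10 mg/L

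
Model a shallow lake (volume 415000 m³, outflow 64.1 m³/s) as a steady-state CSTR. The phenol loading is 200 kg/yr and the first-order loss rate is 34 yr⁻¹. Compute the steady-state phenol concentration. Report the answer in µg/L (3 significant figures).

0.0982 µg/L

Outflow Q = 64.1 m³/s × 3.156e+07 s/yr = 2.023e+09 m³/yr.
Steady-state CSTR mass balance: W = Q·C + k·V·C, so C = W/(Q + kV).
Q + kV = 2.023e+09 + 34·415000 = 2.037e+09 m³/yr.
C = 200/2.037e+09 = 9.819e-08 kg/m³ = 9.819e-05 mg/L = 0.09819 µg/L.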